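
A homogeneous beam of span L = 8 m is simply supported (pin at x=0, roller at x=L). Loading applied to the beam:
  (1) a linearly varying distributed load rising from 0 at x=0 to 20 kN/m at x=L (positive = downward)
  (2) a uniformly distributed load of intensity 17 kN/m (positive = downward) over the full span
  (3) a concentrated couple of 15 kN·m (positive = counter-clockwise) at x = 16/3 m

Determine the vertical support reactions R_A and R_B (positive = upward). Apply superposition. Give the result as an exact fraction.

Load 1 — triangular load w₀=20 kN/m (0→w₀ over full span):
  R_A = w₀L/6 = 20·8/6 = 80/3 kN
  R_B = w₀L/3 = 20·8/3 = 160/3 kN
Load 2 — uniform load w=17 kN/m over full span:
  R_A = wL/2 = 17·8/2 = 68 kN
  R_B = wL/2 = 17·8/2 = 68 kN
Load 3 — applied couple M₀=15 kN·m at a=16/3 m (b=L-a=8/3):
  R_A = M₀/L = 15/8 kN
  R_B = -M₀/L = -15/8 kN
Superposition: R_A = 2317/24 kN, R_B = 2867/24 kN

R_A = 2317/24 kN, R_B = 2867/24 kN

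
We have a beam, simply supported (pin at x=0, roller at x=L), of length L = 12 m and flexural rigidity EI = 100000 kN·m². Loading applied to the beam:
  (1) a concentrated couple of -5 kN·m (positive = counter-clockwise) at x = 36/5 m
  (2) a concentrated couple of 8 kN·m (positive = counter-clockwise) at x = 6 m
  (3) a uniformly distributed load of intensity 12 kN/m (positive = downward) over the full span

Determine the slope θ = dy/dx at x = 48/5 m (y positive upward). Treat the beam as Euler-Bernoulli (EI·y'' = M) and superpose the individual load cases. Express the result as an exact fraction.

θ(48/5) = 42513/6250000 rad

Load 1 — applied couple M₀=-5 kN·m at a=36/5 m (b=L-a=24/5):
  θ_1 = (M₀x²/(2L)-M₀(x-a)+C₁)/EI  [x>a] with C₁=M₀(3b²-L²)/(6L)=26/5 = ((-5)·(48/5)²/(2·12)-(-5)·((48/5)-(36/5))+(26/5))/100000 = -1/50000 rad
Load 2 — applied couple M₀=8 kN·m at a=6 m (b=L-a=6):
  θ_2 = (M₀x²/(2L)-M₀(x-a)+C₁)/EI  [x>a] with C₁=M₀(3b²-L²)/(6L)=-4 = (8·(48/5)²/(2·12)-8·((48/5)-6)+(-4))/100000 = -13/625000 rad
Load 3 — uniform load w=12 kN/m over full span:
  θ_3 = -w(L³-6Lx²+4x³)/(24EI) = -12·(12³-6·12·(48/5)²+4·(48/5)³)/(24·100000) = 2673/390625 rad
Superposition: θ = Σ θ_i = 42513/6250000 rad ≈ 0.006802 rad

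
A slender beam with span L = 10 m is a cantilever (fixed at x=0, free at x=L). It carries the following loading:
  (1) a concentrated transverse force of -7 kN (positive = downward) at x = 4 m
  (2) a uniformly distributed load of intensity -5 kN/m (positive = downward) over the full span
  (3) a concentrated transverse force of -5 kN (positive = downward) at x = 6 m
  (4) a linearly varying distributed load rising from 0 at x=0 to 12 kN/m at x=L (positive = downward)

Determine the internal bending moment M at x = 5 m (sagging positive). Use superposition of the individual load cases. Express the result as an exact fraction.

Load 1 — point force P=-7 kN at a=4 m (b=L-a=6):
  M_1 = 0  [x>a] = 0 kN·m
Load 2 — uniform load w=-5 kN/m over full span:
  M_2 = -w(L-x)²/2 = -(-5)·(10-5)²/2 = 125/2 kN·m
Load 3 — point force P=-5 kN at a=6 m (b=L-a=4):
  M_3 = -P(a-x)  [x≤a] = -(-5)·(6-5) = 5 kN·m
Load 4 — triangular load w₀=12 kN/m (0→w₀ over full span):
  M_4 = w₀Lx/2 - w₀L²/3 - w₀x³/(6L) = 12·10·5/2 - 12·10²/3 - 12·5³/(6·10) = -125 kN·m
Superposition: M = Σ M_i = -115/2 kN·m ≈ -57.500000 kN·m

M(5) = -115/2 kN·m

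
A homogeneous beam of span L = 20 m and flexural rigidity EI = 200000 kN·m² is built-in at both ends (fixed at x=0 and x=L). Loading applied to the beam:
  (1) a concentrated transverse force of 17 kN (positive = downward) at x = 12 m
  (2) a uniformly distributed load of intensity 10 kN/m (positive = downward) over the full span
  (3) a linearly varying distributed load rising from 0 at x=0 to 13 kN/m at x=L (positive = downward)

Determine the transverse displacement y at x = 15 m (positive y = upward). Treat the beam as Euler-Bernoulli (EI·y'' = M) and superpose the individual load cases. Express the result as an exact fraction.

Load 1 — point force P=17 kN at a=12 m (b=L-a=8):
  y_1 = -Pa²(L-x)²(3bL-(3b+a)(L-x))/(6L³EI)  [x>a] = -17·12²·(20-15)²·(3·8·20-(3·8+12)·(20-15))/(6·20³·200000) = -153/80000 m
Load 2 — uniform load w=10 kN/m over full span:
  y_2 = -wx²(L-x)²/(24EI) = -10·15²·(20-15)²/(24·200000) = -3/256 m
Load 3 — triangular load w₀=13 kN/m (0→w₀ over full span):
  y_3 = -w₀x²(L-x)²(x+2L)/(120LEI) = -13·15²·(20-15)²·(15+2·20)/(120·20·200000) = -429/51200 m
Superposition: y = Σ y_i = -28173/1280000 m ≈ -0.022010 m

y(15) = -28173/1280000 m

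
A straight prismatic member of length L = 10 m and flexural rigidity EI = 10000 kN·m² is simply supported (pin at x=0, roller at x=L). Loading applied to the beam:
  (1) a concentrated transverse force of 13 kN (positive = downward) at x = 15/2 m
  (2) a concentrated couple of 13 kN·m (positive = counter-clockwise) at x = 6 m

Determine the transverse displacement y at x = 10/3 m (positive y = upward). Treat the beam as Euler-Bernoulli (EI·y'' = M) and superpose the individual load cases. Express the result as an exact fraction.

Load 1 — point force P=13 kN at a=15/2 m (b=L-a=5/2):
  y_1 = -Pbx(L²-b²-x²)/(6LEI)  [x≤a] = -13·(5/2)·(10/3)·(10²-(5/2)²-(10/3)²)/(6·10·10000) = -1547/103680 m
Load 2 — applied couple M₀=13 kN·m at a=6 m (b=L-a=4):
  y_2 = (M₀x³/(6L)+C₁x)/EI  [x≤a] with C₁=M₀(3b²-L²)/(6L)=-169/15 = (13·(10/3)³/(6·10)+(-169/15)·(10/3))/10000 = -299/101250 m
Superposition: y = Σ y_i = -231647/12960000 m ≈ -0.017874 m

y(10/3) = -231647/12960000 m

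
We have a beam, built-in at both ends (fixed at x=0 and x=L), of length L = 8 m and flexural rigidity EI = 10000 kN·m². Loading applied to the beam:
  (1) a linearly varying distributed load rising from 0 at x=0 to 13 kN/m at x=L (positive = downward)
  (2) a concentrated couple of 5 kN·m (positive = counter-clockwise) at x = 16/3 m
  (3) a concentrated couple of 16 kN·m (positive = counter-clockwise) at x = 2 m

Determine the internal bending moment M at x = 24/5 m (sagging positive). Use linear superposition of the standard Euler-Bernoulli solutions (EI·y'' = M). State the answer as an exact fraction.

Load 1 — triangular load w₀=13 kN/m (0→w₀ over full span):
  M_1 = 3w₀Lx/20 - w₀L²/30 - w₀x³/(6L) = 3·13·8·(24/5)/20 - 13·8²/30 - 13·(24/5)³/(6·8) = 6448/375 kN·m
Load 2 — applied couple M₀=5 kN·m at a=16/3 m (b=L-a=8/3):
  M_2 = R_Ax - M_A  [x≤a] with R_A=5/6, M_A=5/3 = (5/6)·(24/5) - (5/3) = 7/3 kN·m
Load 3 — applied couple M₀=16 kN·m at a=2 m (b=L-a=6):
  M_3 = R_Ax - M_A - M₀  [x>a] with R_A=9/4, M_A=-3 = (9/4)·(24/5) - (-3) - 16 = -11/5 kN·m
Superposition: M = Σ M_i = 2166/125 kN·m ≈ 17.328000 kN·m

M(24/5) = 2166/125 kN·m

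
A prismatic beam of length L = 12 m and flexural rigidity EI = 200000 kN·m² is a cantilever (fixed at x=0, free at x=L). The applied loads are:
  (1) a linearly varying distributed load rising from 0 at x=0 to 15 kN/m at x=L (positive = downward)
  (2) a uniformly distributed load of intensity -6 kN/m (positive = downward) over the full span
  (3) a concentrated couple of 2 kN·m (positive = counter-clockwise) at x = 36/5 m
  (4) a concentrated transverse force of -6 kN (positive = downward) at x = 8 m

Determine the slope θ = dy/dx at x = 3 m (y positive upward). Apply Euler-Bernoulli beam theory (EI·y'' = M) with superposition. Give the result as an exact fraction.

θ(3) = -20391/6400000 rad

Load 1 — triangular load w₀=15 kN/m (0→w₀ over full span):
  θ_1 = (w₀Lx²/4-w₀L²x/3-w₀x⁴/(24L))/EI = (15·12·3²/4-15·12²·3/3-15·3⁴/(24·12))/200000 = -11259/1280000 rad
Load 2 — uniform load w=-6 kN/m over full span:
  θ_2 = -wx(x²-3Lx+3L²)/(6EI) = -(-6)·3·(3²-3·12·3+3·12²)/(6·200000) = 999/200000 rad
Load 3 — applied couple M₀=2 kN·m at a=36/5 m (b=L-a=24/5):
  θ_3 = M₀x/EI  [x≤a] = 2·3/200000 = 3/100000 rad
Load 4 — point force P=-6 kN at a=8 m (b=L-a=4):
  θ_4 = -Px(2a-x)/(2EI)  [x≤a] = -(-6)·3·(2·8-3)/(2·200000) = 117/200000 rad
Superposition: θ = Σ θ_i = -20391/6400000 rad ≈ -0.003186 rad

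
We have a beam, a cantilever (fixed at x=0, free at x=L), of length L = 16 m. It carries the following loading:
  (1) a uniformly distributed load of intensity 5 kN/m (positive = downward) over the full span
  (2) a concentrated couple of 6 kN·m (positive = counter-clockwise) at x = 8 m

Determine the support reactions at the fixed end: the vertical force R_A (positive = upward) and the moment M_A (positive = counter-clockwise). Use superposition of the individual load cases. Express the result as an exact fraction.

R_A = 80 kN, M_A = 634 kN·m

Load 1 — uniform load w=5 kN/m over full span:
  R_A = wL = 5·16 = 80 kN
  M_A = wL²/2 = 5·16²/2 = 640 kN·m
Load 2 — applied couple M₀=6 kN·m at a=8 m (b=L-a=8):
  R_A = 0 kN
  M_A = -M₀ = -6 kN·m
Superposition: R_A = 80 kN, M_A = 634 kN·m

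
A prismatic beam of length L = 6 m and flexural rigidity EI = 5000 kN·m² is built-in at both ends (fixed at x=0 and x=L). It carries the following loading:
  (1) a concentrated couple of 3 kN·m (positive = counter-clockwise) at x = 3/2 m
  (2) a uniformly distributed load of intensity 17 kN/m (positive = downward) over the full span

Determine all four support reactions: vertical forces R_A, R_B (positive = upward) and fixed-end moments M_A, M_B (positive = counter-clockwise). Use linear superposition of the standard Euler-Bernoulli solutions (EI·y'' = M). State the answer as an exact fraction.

R_A = 825/16 kN, M_A = 807/16 kN·m, R_B = 807/16 kN, M_B = -801/16 kN·m

Load 1 — applied couple M₀=3 kN·m at a=3/2 m (b=L-a=9/2):
  R_A = 6M₀ab/L³ = 6·3·(3/2)·(9/2)/6³ = 9/16 kN
  M_A = M₀b(2a-b)/L² = 3·(9/2)·(2·(3/2)-(9/2))/6² = -9/16 kN·m
  R_B = -6M₀ab/L³ = -6·3·(3/2)·(9/2)/6³ = -9/16 kN
  M_B = M₀a(2b-a)/L² = 3·(3/2)·(2·(9/2)-(3/2))/6² = 15/16 kN·m
Load 2 — uniform load w=17 kN/m over full span:
  R_A = wL/2 = 17·6/2 = 51 kN
  M_A = wL²/12 = 17·6²/12 = 51 kN·m
  R_B = wL/2 = 17·6/2 = 51 kN
  M_B = -wL²/12 = -17·6²/12 = -51 kN·m
Superposition: R_A = 825/16 kN, M_A = 807/16 kN·m, R_B = 807/16 kN, M_B = -801/16 kN·m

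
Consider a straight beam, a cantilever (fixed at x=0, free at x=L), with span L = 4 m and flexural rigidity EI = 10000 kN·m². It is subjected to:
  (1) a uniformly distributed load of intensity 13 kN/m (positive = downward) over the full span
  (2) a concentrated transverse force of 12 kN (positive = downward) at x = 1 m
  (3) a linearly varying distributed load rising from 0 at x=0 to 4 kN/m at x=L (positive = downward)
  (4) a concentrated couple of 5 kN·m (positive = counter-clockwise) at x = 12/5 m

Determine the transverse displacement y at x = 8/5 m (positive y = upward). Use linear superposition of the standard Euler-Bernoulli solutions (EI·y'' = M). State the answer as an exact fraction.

Load 1 — uniform load w=13 kN/m over full span:
  y_1 = -wx²(x²-4Lx+6L²)/(24EI) = -13·(8/5)²·((8/5)²-4·4·(8/5)+6·4²)/(24·10000) = -3952/390625 m
Load 2 — point force P=12 kN at a=1 m (b=L-a=3):
  y_2 = -Pa²(3x-a)/(6EI)  [x>a] = -12·1²·(3·(8/5)-1)/(6·10000) = -19/25000 m
Load 3 — triangular load w₀=4 kN/m (0→w₀ over full span):
  y_3 = (w₀Lx³/12-w₀L²x²/6-w₀x⁵/(120L))/EI = (4·4·(8/5)³/12-4·4²·(8/5)²/6-4·(8/5)⁵/(120·4))/10000 = -64256/29296875 m
Load 4 — applied couple M₀=5 kN·m at a=12/5 m (b=L-a=8/5):
  y_4 = M₀x²/(2EI)  [x≤a] = 5·(8/5)²/(2·10000) = 2/3125 m
Superposition: y = Σ y_i = -2913373/234375000 m ≈ -0.012430 m

y(8/5) = -2913373/234375000 m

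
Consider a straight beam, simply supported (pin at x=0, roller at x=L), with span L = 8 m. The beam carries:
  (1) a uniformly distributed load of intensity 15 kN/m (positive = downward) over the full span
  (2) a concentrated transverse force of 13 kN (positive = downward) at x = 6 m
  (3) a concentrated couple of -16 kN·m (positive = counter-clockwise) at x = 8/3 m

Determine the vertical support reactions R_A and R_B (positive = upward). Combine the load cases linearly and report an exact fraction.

R_A = 245/4 kN, R_B = 287/4 kN

Load 1 — uniform load w=15 kN/m over full span:
  R_A = wL/2 = 15·8/2 = 60 kN
  R_B = wL/2 = 15·8/2 = 60 kN
Load 2 — point force P=13 kN at a=6 m (b=L-a=2):
  R_A = Pb/L = 13·2/8 = 13/4 kN
  R_B = Pa/L = 13·6/8 = 39/4 kN
Load 3 — applied couple M₀=-16 kN·m at a=8/3 m (b=L-a=16/3):
  R_A = M₀/L = (-16)/8 = -2 kN
  R_B = -M₀/L = -(-16)/8 = 2 kN
Superposition: R_A = 245/4 kN, R_B = 287/4 kN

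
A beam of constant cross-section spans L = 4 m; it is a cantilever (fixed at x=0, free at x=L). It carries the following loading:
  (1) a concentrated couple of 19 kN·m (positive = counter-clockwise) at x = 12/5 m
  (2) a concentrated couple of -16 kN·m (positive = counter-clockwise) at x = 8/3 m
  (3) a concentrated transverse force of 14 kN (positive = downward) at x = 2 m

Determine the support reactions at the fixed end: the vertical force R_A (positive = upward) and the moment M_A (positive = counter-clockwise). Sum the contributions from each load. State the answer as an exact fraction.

R_A = 14 kN, M_A = 25 kN·m

Load 1 — applied couple M₀=19 kN·m at a=12/5 m (b=L-a=8/5):
  R_A = 0 kN
  M_A = -M₀ = -19 kN·m
Load 2 — applied couple M₀=-16 kN·m at a=8/3 m (b=L-a=4/3):
  R_A = 0 kN
  M_A = -M₀ = -(-16) = 16 kN·m
Load 3 — point force P=14 kN at a=2 m (b=L-a=2):
  R_A = P = 14 kN
  M_A = Pa = 14·2 = 28 kN·m
Superposition: R_A = 14 kN, M_A = 25 kN·m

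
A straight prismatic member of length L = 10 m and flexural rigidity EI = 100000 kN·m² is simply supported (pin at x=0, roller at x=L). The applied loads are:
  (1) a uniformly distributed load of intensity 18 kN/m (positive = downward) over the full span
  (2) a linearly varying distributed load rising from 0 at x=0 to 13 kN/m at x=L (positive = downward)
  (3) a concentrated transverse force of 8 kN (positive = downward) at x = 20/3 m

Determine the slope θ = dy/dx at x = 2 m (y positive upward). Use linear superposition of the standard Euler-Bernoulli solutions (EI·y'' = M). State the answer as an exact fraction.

Load 1 — uniform load w=18 kN/m over full span:
  θ_1 = -w(L³-6Lx²+4x³)/(24EI) = -18·(10³-6·10·2²+4·2³)/(24·100000) = -297/50000 rad
Load 2 — triangular load w₀=13 kN/m (0→w₀ over full span):
  θ_2 = -w₀(7L⁴-30L²x²+15x⁴)/(360LEI) = -13·(7·10⁴-30·10²·2²+15·2⁴)/(360·10·100000) = -1183/562500 rad
Load 3 — point force P=8 kN at a=20/3 m (b=L-a=10/3):
  θ_3 = -Pb(L²-b²-3x²)/(6LEI)  [x≤a] = -8·(10/3)·(10²-(10/3)²-3·2²)/(6·10·100000) = -173/506250 rad
Superposition: θ = Σ θ_i = -169793/20250000 rad ≈ -0.008385 rad

θ(2) = -169793/20250000 rad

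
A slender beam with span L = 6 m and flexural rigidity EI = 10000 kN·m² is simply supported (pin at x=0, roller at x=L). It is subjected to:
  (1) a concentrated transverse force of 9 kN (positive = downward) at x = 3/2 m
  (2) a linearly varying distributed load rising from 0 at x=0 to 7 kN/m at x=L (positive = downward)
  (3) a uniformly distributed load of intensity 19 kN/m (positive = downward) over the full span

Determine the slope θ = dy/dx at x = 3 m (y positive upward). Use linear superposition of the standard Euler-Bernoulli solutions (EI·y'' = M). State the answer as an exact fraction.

θ(3) = 111/1600000 rad

Load 1 — point force P=9 kN at a=3/2 m (b=L-a=9/2):
  θ_1 = -Pa(2L²-6Lx+3x²+a²)/(6LEI)  [x>a] = -9·(3/2)·(2·6²-6·6·3+3·3²+(3/2)²)/(6·6·10000) = 81/320000 rad
Load 2 — triangular load w₀=7 kN/m (0→w₀ over full span):
  θ_2 = -w₀(7L⁴-30L²x²+15x⁴)/(360LEI) = -7·(7·6⁴-30·6²·3²+15·3⁴)/(360·6·10000) = -147/800000 rad
Load 3 — uniform load w=19 kN/m over full span:
  θ_3 = -w(L³-6Lx²+4x³)/(24EI) = -19·(6³-6·6·3²+4·3³)/(24·10000) = 0 rad
Superposition: θ = Σ θ_i = 111/1600000 rad ≈ 0.000069 rad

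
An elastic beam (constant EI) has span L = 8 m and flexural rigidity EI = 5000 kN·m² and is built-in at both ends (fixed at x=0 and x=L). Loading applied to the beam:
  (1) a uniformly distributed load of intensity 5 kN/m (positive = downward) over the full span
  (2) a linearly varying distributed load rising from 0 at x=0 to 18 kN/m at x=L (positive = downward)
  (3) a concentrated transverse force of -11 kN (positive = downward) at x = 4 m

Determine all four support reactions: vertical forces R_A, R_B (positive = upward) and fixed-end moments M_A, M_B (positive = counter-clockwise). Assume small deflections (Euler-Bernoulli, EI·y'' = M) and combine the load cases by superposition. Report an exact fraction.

R_A = 361/10 kN, M_A = 811/15 kN·m, R_B = 649/10 kN, M_B = -1099/15 kN·m

Load 1 — uniform load w=5 kN/m over full span:
  R_A = wL/2 = 5·8/2 = 20 kN
  M_A = wL²/12 = 5·8²/12 = 80/3 kN·m
  R_B = wL/2 = 5·8/2 = 20 kN
  M_B = -wL²/12 = -5·8²/12 = -80/3 kN·m
Load 2 — triangular load w₀=18 kN/m (0→w₀ over full span):
  R_A = 3w₀L/20 = 3·18·8/20 = 108/5 kN
  M_A = w₀L²/30 = 18·8²/30 = 192/5 kN·m
  R_B = 7w₀L/20 = 7·18·8/20 = 252/5 kN
  M_B = -w₀L²/20 = -18·8²/20 = -288/5 kN·m
Load 3 — point force P=-11 kN at a=4 m (b=L-a=4):
  R_A = Pb²(3a+b)/L³ = (-11)·4²·(3·4+4)/8³ = -11/2 kN
  M_A = Pab²/L² = (-11)·4·4²/8² = -11 kN·m
  R_B = Pa²(a+3b)/L³ = (-11)·4²·(4+3·4)/8³ = -11/2 kN
  M_B = -Pa²b/L² = -(-11)·4²·4/8² = 11 kN·m
Superposition: R_A = 361/10 kN, M_A = 811/15 kN·m, R_B = 649/10 kN, M_B = -1099/15 kN·m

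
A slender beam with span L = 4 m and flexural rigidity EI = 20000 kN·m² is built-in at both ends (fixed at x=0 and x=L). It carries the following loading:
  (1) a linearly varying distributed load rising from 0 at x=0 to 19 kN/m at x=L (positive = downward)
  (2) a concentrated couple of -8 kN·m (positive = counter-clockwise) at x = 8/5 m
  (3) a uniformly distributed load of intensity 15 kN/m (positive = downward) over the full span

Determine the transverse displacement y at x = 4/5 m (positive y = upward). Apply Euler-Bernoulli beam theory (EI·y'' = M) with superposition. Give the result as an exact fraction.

y(4/5) = -9254/29296875 m

Load 1 — triangular load w₀=19 kN/m (0→w₀ over full span):
  y_1 = -w₀x²(L-x)²(x+2L)/(120LEI) = -19·(4/5)²·(4-(4/5))²·((4/5)+2·4)/(120·4·20000) = -3344/29296875 m
Load 2 — applied couple M₀=-8 kN·m at a=8/5 m (b=L-a=12/5):
  y_2 = (R_Ax³/6 - M_Ax²/2)/EI  [x≤a] with R_A=-72/25, M_A=-24/25 = ((-72/25)·(4/5)³/6 - (-24/25)·(4/5)²/2)/20000 = 6/1953125 m
Load 3 — uniform load w=15 kN/m over full span:
  y_3 = -wx²(L-x)²/(24EI) = -15·(4/5)²·(4-(4/5))²/(24·20000) = -16/78125 m
Superposition: y = Σ y_i = -9254/29296875 m ≈ -0.000316 m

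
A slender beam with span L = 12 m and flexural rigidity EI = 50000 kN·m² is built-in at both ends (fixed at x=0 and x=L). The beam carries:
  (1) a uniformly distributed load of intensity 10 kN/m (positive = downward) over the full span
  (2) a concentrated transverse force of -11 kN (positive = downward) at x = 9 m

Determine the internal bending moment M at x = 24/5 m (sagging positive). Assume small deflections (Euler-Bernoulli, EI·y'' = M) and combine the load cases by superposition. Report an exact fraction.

Load 1 — uniform load w=10 kN/m over full span:
  M_1 = wLx/2 - wL²/12 - wx²/2 = 10·12·(24/5)/2 - 10·12²/12 - 10·(24/5)²/2 = 264/5 kN·m
Load 2 — point force P=-11 kN at a=9 m (b=L-a=3):
  M_2 = Pb²(3a+b)x/L³ - Pab²/L²  [x≤a] = (-11)·3²·(3·9+3)·(24/5)/12³ - (-11)·9·3²/12² = -33/16 kN·m
Superposition: M = Σ M_i = 4059/80 kN·m ≈ 50.737500 kN·m

M(24/5) = 4059/80 kN·m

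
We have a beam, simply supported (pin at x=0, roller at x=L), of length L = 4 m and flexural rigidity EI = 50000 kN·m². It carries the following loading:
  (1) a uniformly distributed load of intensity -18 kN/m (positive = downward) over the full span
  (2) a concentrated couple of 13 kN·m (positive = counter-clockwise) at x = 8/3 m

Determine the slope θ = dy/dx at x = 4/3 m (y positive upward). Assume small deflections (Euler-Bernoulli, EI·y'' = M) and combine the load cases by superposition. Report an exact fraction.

Load 1 — uniform load w=-18 kN/m over full span:
  θ_1 = -w(L³-6Lx²+4x³)/(24EI) = -(-18)·(4³-6·4·(4/3)²+4·(4/3)³)/(24·50000) = 13/28125 rad
Load 2 — applied couple M₀=13 kN·m at a=8/3 m (b=L-a=4/3):
  θ_2 = (M₀x²/(2L)+C₁)/EI  [x≤a] with C₁=M₀(3b²-L²)/(6L)=-52/9 = (13·(4/3)²/(2·4)+(-52/9))/50000 = -13/225000 rad
Superposition: θ = Σ θ_i = 91/225000 rad ≈ 0.000404 rad

θ(4/3) = 91/225000 rad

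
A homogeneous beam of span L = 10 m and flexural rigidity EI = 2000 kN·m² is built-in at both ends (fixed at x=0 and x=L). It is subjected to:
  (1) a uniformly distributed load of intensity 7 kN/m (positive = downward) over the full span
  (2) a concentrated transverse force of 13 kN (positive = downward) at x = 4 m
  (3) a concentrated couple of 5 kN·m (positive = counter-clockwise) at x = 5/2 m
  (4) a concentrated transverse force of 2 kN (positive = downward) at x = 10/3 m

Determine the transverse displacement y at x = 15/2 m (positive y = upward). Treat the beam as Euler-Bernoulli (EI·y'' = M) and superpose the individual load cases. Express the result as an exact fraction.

Load 1 — uniform load w=7 kN/m over full span:
  y_1 = -wx²(L-x)²/(24EI) = -7·(15/2)²·(10-(15/2))²/(24·2000) = -105/2048 m
Load 2 — point force P=13 kN at a=4 m (b=L-a=6):
  y_2 = -Pa²(L-x)²(3bL-(3b+a)(L-x))/(6L³EI)  [x>a] = -13·4²·(10-(15/2))²·(3·6·10-(3·6+4)·(10-(15/2)))/(6·10³·2000) = -13/960 m
Load 3 — applied couple M₀=5 kN·m at a=5/2 m (b=L-a=15/2):
  y_3 = (R_Ax³/6 - M_Ax²/2 - M₀(x-a)²/2)/EI  [x>a] with R_A=9/16, M_A=-15/16 = ((9/16)·(15/2)³/6 - (-15/16)·(15/2)²/2 - 5·((15/2)-(5/2))²/2)/2000 = 7/4096 m
Load 4 — point force P=2 kN at a=10/3 m (b=L-a=20/3):
  y_4 = -Pa²(L-x)²(3bL-(3b+a)(L-x))/(6L³EI)  [x>a] = -2·(10/3)²·(10-(15/2))²·(3·(20/3)·10-(3·(20/3)+(10/3))·(10-(15/2)))/(6·10³·2000) = -17/10368 m
Superposition: y = Σ y_i = -107399/1658880 m ≈ -0.064742 m

y(15/2) = -107399/1658880 m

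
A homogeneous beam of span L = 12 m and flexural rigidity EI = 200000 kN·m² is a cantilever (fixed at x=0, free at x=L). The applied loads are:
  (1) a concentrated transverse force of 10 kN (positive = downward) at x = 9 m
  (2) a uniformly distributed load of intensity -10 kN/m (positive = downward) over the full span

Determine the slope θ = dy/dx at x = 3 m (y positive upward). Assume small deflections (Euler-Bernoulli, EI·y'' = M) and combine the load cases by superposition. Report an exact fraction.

Load 1 — point force P=10 kN at a=9 m (b=L-a=3):
  θ_1 = -Px(2a-x)/(2EI)  [x≤a] = -10·3·(2·9-3)/(2·200000) = -9/8000 rad
Load 2 — uniform load w=-10 kN/m over full span:
  θ_2 = -wx(x²-3Lx+3L²)/(6EI) = -(-10)·3·(3²-3·12·3+3·12²)/(6·200000) = 333/40000 rad
Superposition: θ = Σ θ_i = 9/1250 rad ≈ 0.007200 rad

θ(3) = 9/1250 rad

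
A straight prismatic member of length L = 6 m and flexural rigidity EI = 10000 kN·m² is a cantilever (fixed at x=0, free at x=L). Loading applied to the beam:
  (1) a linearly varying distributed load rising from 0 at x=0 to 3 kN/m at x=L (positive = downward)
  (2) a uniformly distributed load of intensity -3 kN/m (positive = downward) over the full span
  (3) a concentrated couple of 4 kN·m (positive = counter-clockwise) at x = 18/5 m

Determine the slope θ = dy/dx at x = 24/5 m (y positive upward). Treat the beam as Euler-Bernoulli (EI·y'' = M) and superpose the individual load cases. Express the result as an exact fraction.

θ(24/5) = 3231/781250 rad

Load 1 — triangular load w₀=3 kN/m (0→w₀ over full span):
  θ_1 = (w₀Lx²/4-w₀L²x/3-w₀x⁴/(24L))/EI = (3·6·(24/5)²/4-3·6²·(24/5)/3-3·(24/5)⁴/(24·6))/10000 = -3132/390625 rad
Load 2 — uniform load w=-3 kN/m over full span:
  θ_2 = -wx(x²-3Lx+3L²)/(6EI) = -(-3)·(24/5)·((24/5)²-3·6·(24/5)+3·6²)/(6·10000) = 837/78125 rad
Load 3 — applied couple M₀=4 kN·m at a=18/5 m (b=L-a=12/5):
  θ_3 = M₀a/EI  [x>a] = 4·(18/5)/10000 = 9/6250 rad
Superposition: θ = Σ θ_i = 3231/781250 rad ≈ 0.004136 rad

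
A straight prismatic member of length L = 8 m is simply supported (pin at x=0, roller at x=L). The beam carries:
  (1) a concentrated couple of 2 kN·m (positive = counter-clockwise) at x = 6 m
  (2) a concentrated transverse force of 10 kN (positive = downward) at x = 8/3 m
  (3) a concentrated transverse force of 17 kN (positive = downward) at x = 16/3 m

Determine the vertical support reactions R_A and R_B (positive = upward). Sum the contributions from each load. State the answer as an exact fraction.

R_A = 151/12 kN, R_B = 173/12 kN

Load 1 — applied couple M₀=2 kN·m at a=6 m (b=L-a=2):
  R_A = M₀/L = 2/8 = 1/4 kN
  R_B = -M₀/L = -2/8 = -1/4 kN
Load 2 — point force P=10 kN at a=8/3 m (b=L-a=16/3):
  R_A = Pb/L = 10·(16/3)/8 = 20/3 kN
  R_B = Pa/L = 10·(8/3)/8 = 10/3 kN
Load 3 — point force P=17 kN at a=16/3 m (b=L-a=8/3):
  R_A = Pb/L = 17·(8/3)/8 = 17/3 kN
  R_B = Pa/L = 17·(16/3)/8 = 34/3 kN
Superposition: R_A = 151/12 kN, R_B = 173/12 kN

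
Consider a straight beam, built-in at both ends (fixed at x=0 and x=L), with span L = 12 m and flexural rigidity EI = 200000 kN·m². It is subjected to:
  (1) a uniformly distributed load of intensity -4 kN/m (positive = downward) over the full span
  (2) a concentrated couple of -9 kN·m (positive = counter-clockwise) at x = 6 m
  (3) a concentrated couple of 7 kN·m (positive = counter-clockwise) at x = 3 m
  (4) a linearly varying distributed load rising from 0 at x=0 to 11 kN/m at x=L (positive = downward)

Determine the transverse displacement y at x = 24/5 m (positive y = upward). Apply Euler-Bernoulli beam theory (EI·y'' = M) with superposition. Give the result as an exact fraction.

Load 1 — uniform load w=-4 kN/m over full span:
  y_1 = -wx²(L-x)²/(24EI) = -(-4)·(24/5)²·(12-(24/5))²/(24·200000) = 1944/1953125 m
Load 2 — applied couple M₀=-9 kN·m at a=6 m (b=L-a=6):
  y_2 = (R_Ax³/6 - M_Ax²/2)/EI  [x≤a] with R_A=-9/8, M_A=-9/4 = ((-9/8)·(24/5)³/6 - (-9/4)·(24/5)²/2)/200000 = 81/3125000 m
Load 3 — applied couple M₀=7 kN·m at a=3 m (b=L-a=9):
  y_3 = (R_Ax³/6 - M_Ax²/2 - M₀(x-a)²/2)/EI  [x>a] with R_A=21/32, M_A=-21/16 = ((21/32)·(24/5)³/6 - (-21/16)·(24/5)²/2 - 7·((24/5)-3)²/2)/200000 = 3969/50000000 m
Load 4 — triangular load w₀=11 kN/m (0→w₀ over full span):
  y_4 = -w₀x²(L-x)²(x+2L)/(120LEI) = -11·(24/5)²·(12-(24/5))²·((24/5)+2·12)/(120·12·200000) = -64152/48828125 m
Superposition: y = Σ y_i = -1332531/6250000000 m ≈ -0.000213 m

y(24/5) = -1332531/6250000000 m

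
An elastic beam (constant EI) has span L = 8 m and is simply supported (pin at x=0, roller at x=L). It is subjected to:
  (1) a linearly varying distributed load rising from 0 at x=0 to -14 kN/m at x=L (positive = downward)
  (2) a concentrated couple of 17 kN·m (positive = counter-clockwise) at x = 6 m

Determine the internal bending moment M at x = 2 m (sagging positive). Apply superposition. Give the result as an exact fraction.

M(2) = -123/4 kN·m

Load 1 — triangular load w₀=-14 kN/m (0→w₀ over full span):
  M_1 = w₀Lx/6 - w₀x³/(6L) = (-14)·8·2/6 - (-14)·2³/(6·8) = -35 kN·m
Load 2 — applied couple M₀=17 kN·m at a=6 m (b=L-a=2):
  M_2 = M₀x/L  [x≤a] = 17·2/8 = 17/4 kN·m
Superposition: M = Σ M_i = -123/4 kN·m ≈ -30.750000 kN·m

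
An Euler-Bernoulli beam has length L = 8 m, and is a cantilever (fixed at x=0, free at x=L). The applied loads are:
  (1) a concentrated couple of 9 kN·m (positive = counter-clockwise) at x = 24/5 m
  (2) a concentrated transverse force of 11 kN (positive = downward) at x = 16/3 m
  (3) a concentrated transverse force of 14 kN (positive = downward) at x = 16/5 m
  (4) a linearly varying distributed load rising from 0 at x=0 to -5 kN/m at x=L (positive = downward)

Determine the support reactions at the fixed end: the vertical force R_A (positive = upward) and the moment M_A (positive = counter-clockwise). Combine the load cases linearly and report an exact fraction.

R_A = 5 kN, M_A = -61/5 kN·m

Load 1 — applied couple M₀=9 kN·m at a=24/5 m (b=L-a=16/5):
  R_A = 0 kN
  M_A = -M₀ = -9 kN·m
Load 2 — point force P=11 kN at a=16/3 m (b=L-a=8/3):
  R_A = P = 11 kN
  M_A = Pa = 11·(16/3) = 176/3 kN·m
Load 3 — point force P=14 kN at a=16/5 m (b=L-a=24/5):
  R_A = P = 14 kN
  M_A = Pa = 14·(16/5) = 224/5 kN·m
Load 4 — triangular load w₀=-5 kN/m (0→w₀ over full span):
  R_A = w₀L/2 = (-5)·8/2 = -20 kN
  M_A = w₀L²/3 = (-5)·8²/3 = -320/3 kN·m
Superposition: R_A = 5 kN, M_A = -61/5 kN·m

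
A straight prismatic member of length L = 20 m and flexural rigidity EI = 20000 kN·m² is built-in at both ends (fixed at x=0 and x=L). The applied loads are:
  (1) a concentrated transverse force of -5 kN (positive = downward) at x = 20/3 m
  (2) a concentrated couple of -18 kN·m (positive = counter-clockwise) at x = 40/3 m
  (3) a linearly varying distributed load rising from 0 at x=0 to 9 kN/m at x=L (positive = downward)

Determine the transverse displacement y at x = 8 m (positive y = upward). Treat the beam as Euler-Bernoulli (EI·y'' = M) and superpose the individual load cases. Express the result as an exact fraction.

Load 1 — point force P=-5 kN at a=20/3 m (b=L-a=40/3):
  y_1 = -Pa²(L-x)²(3bL-(3b+a)(L-x))/(6L³EI)  [x>a] = -(-5)·(20/3)²·(20-8)²·(3·(40/3)·20-(3·(40/3)+(20/3))·(20-8))/(6·20³·20000) = 1/125 m
Load 2 — applied couple M₀=-18 kN·m at a=40/3 m (b=L-a=20/3):
  y_2 = (R_Ax³/6 - M_Ax²/2)/EI  [x≤a] with R_A=-6/5, M_A=-6 = ((-6/5)·8³/6 - (-6)·8²/2)/20000 = 14/3125 m
Load 3 — triangular load w₀=9 kN/m (0→w₀ over full span):
  y_3 = -w₀x²(L-x)²(x+2L)/(120LEI) = -9·8²·(20-8)²·(8+2·20)/(120·20·20000) = -1296/15625 m
Superposition: y = Σ y_i = -1101/15625 m ≈ -0.070464 m

y(8) = -1101/15625 m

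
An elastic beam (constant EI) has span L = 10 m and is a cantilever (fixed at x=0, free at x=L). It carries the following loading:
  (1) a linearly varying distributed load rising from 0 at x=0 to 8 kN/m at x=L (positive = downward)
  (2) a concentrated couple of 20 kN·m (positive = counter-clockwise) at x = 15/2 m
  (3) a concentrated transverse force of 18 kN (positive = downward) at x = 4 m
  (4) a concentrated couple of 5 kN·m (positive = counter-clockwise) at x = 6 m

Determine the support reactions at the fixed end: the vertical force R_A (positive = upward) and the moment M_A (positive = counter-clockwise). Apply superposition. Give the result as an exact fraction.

Load 1 — triangular load w₀=8 kN/m (0→w₀ over full span):
  R_A = w₀L/2 = 8·10/2 = 40 kN
  M_A = w₀L²/3 = 8·10²/3 = 800/3 kN·m
Load 2 — applied couple M₀=20 kN·m at a=15/2 m (b=L-a=5/2):
  R_A = 0 kN
  M_A = -M₀ = -20 kN·m
Load 3 — point force P=18 kN at a=4 m (b=L-a=6):
  R_A = P = 18 kN
  M_A = Pa = 18·4 = 72 kN·m
Load 4 — applied couple M₀=5 kN·m at a=6 m (b=L-a=4):
  R_A = 0 kN
  M_A = -M₀ = -5 kN·m
Superposition: R_A = 58 kN, M_A = 941/3 kN·m

R_A = 58 kN, M_A = 941/3 kN·m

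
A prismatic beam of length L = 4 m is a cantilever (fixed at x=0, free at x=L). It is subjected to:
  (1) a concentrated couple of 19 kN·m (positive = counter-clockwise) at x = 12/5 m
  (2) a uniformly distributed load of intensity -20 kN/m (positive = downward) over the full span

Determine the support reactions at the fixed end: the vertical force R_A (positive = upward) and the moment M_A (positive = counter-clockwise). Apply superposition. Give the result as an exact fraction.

R_A = -80 kN, M_A = -179 kN·m

Load 1 — applied couple M₀=19 kN·m at a=12/5 m (b=L-a=8/5):
  R_A = 0 kN
  M_A = -M₀ = -19 kN·m
Load 2 — uniform load w=-20 kN/m over full span:
  R_A = wL = (-20)·4 = -80 kN
  M_A = wL²/2 = (-20)·4²/2 = -160 kN·m
Superposition: R_A = -80 kN, M_A = -179 kN·m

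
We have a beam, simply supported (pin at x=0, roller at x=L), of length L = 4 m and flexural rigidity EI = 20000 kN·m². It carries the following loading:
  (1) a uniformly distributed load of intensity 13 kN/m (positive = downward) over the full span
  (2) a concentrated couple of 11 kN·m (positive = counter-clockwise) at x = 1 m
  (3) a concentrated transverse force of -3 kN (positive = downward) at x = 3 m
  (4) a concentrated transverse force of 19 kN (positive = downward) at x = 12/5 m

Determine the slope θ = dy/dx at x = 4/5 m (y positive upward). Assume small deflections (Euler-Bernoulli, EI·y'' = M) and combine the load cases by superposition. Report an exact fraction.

Load 1 — uniform load w=13 kN/m over full span:
  θ_1 = -w(L³-6Lx²+4x³)/(24EI) = -13·(4³-6·4·(4/5)²+4·(4/5)³)/(24·20000) = -429/312500 rad
Load 2 — applied couple M₀=11 kN·m at a=1 m (b=L-a=3):
  θ_2 = (M₀x²/(2L)+C₁)/EI  [x≤a] with C₁=M₀(3b²-L²)/(6L)=121/24 = (11·(4/5)²/(2·4)+(121/24))/20000 = 3553/12000000 rad
Load 3 — point force P=-3 kN at a=3 m (b=L-a=1):
  θ_3 = -Pb(L²-b²-3x²)/(6LEI)  [x≤a] = -(-3)·1·(4²-1²-3·(4/5)²)/(6·4·20000) = 327/4000000 rad
Load 4 — point force P=19 kN at a=12/5 m (b=L-a=8/5):
  θ_4 = -Pb(L²-b²-3x²)/(6LEI)  [x≤a] = -19·(8/5)·(4²-(8/5)²-3·(4/5)²)/(6·4·20000) = -57/78125 rad
Superposition: θ = Σ θ_i = -51737/30000000 rad ≈ -0.001725 rad

θ(4/5) = -51737/30000000 rad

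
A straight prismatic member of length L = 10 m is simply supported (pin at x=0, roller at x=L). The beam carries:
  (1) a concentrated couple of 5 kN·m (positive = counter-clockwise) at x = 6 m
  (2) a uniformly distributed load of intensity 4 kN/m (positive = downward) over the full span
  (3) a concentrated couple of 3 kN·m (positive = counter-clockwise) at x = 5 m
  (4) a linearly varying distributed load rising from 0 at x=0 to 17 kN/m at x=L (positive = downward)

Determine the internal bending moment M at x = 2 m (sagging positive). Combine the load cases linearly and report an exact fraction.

Load 1 — applied couple M₀=5 kN·m at a=6 m (b=L-a=4):
  M_1 = M₀x/L  [x≤a] = 5·2/10 = 1 kN·m
Load 2 — uniform load w=4 kN/m over full span:
  M_2 = wx(L-x)/2 = 4·2·(10-2)/2 = 32 kN·m
Load 3 — applied couple M₀=3 kN·m at a=5 m (b=L-a=5):
  M_3 = M₀x/L  [x≤a] = 3·2/10 = 3/5 kN·m
Load 4 — triangular load w₀=17 kN/m (0→w₀ over full span):
  M_4 = w₀Lx/6 - w₀x³/(6L) = 17·10·2/6 - 17·2³/(6·10) = 272/5 kN·m
Superposition: M = Σ M_i = 88 kN·m ≈ 88.000000 kN·m

M(2) = 88 kN·m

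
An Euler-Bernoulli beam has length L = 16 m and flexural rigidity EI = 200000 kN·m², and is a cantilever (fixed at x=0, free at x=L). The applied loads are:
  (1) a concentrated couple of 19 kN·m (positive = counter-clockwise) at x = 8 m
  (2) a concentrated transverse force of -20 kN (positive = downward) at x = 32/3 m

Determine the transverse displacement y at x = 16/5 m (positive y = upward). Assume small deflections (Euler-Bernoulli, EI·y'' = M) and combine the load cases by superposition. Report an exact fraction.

y(16/5) = 422/78125 m

Load 1 — applied couple M₀=19 kN·m at a=8 m (b=L-a=8):
  y_1 = M₀x²/(2EI)  [x≤a] = 19·(16/5)²/(2·200000) = 38/78125 m
Load 2 — point force P=-20 kN at a=32/3 m (b=L-a=16/3):
  y_2 = -Px²(3a-x)/(6EI)  [x≤a] = -(-20)·(16/5)²·(3·(32/3)-(16/5))/(6·200000) = 384/78125 m
Superposition: y = Σ y_i = 422/78125 m ≈ 0.005402 m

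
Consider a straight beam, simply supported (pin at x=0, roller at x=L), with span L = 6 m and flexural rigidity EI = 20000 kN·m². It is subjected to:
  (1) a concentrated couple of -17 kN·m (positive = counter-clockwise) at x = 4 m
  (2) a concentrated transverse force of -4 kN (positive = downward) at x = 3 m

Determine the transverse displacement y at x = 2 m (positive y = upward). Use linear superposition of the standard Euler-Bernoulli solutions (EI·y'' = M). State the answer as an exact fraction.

Load 1 — applied couple M₀=-17 kN·m at a=4 m (b=L-a=2):
  y_1 = (M₀x³/(6L)+C₁x)/EI  [x≤a] with C₁=M₀(3b²-L²)/(6L)=34/3 = ((-17)·2³/(6·6)+(34/3)·2)/20000 = 17/18000 m
Load 2 — point force P=-4 kN at a=3 m (b=L-a=3):
  y_2 = -Pbx(L²-b²-x²)/(6LEI)  [x≤a] = -(-4)·3·2·(6²-3²-2²)/(6·6·20000) = 23/30000 m
Superposition: y = Σ y_i = 77/45000 m ≈ 0.001711 m

y(2) = 77/45000 m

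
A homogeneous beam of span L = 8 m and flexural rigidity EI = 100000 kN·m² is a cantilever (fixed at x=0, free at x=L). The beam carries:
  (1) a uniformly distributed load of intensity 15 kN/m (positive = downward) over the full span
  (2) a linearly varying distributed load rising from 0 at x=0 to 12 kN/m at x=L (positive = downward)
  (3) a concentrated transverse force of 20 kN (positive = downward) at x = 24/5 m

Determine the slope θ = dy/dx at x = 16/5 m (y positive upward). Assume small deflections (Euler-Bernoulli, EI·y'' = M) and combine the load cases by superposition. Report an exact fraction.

θ(16/5) = -34928/1953125 rad

Load 1 — uniform load w=15 kN/m over full span:
  θ_1 = -wx(x²-3Lx+3L²)/(6EI) = -15·(16/5)·((16/5)²-3·8·(16/5)+3·8²)/(6·100000) = -784/78125 rad
Load 2 — triangular load w₀=12 kN/m (0→w₀ over full span):
  θ_2 = (w₀Lx²/4-w₀L²x/3-w₀x⁴/(24L))/EI = (12·8·(16/5)²/4-12·8²·(16/5)/3-12·(16/5)⁴/(24·8))/100000 = -11328/1953125 rad
Load 3 — point force P=20 kN at a=24/5 m (b=L-a=16/5):
  θ_3 = -Px(2a-x)/(2EI)  [x≤a] = -20·(16/5)·(2·(24/5)-(16/5))/(2·100000) = -32/15625 rad
Superposition: θ = Σ θ_i = -34928/1953125 rad ≈ -0.017883 rad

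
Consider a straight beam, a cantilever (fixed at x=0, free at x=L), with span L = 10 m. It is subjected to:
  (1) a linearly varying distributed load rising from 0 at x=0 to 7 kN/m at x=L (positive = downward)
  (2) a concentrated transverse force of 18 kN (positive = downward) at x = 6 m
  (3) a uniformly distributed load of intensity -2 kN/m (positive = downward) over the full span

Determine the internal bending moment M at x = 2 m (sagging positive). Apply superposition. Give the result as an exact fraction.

M(2) = -2584/15 kN·m

Load 1 — triangular load w₀=7 kN/m (0→w₀ over full span):
  M_1 = w₀Lx/2 - w₀L²/3 - w₀x³/(6L) = 7·10·2/2 - 7·10²/3 - 7·2³/(6·10) = -2464/15 kN·m
Load 2 — point force P=18 kN at a=6 m (b=L-a=4):
  M_2 = -P(a-x)  [x≤a] = -18·(6-2) = -72 kN·m
Load 3 — uniform load w=-2 kN/m over full span:
  M_3 = -w(L-x)²/2 = -(-2)·(10-2)²/2 = 64 kN·m
Superposition: M = Σ M_i = -2584/15 kN·m ≈ -172.266667 kN·m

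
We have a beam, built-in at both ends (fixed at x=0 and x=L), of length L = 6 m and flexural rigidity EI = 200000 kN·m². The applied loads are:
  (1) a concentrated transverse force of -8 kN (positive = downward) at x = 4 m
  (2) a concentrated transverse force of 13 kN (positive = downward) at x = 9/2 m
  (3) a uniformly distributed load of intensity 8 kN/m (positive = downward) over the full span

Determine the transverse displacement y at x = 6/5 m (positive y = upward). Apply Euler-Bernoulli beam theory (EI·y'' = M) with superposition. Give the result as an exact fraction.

Load 1 — point force P=-8 kN at a=4 m (b=L-a=2):
  y_1 = -Pb²x²(3aL-(3a+b)x)/(6L³EI)  [x≤a] = -(-8)·2²·(6/5)²·(3·4·6-(3·4+2)·(6/5))/(6·6³·200000) = 23/2343750 m
Load 2 — point force P=13 kN at a=9/2 m (b=L-a=3/2):
  y_2 = -Pb²x²(3aL-(3a+b)x)/(6L³EI)  [x≤a] = -13·(3/2)²·(6/5)²·(3·(9/2)·6-(3·(9/2)+(3/2))·(6/5))/(6·6³·200000) = -819/80000000 m
Load 3 — uniform load w=8 kN/m over full span:
  y_3 = -wx²(L-x)²/(24EI) = -8·(6/5)²·(6-(6/5))²/(24·200000) = -108/1953125 m
Superposition: y = Σ y_i = -334321/6000000000 m ≈ -0.000056 m

y(6/5) = -334321/6000000000 m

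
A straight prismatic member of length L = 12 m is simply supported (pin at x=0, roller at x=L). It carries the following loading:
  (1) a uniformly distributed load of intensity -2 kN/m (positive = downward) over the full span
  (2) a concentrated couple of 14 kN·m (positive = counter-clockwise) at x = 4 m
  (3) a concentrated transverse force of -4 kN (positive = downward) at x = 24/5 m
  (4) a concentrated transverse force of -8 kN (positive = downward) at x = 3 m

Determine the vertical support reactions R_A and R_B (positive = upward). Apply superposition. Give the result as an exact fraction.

Load 1 — uniform load w=-2 kN/m over full span:
  R_A = wL/2 = (-2)·12/2 = -12 kN
  R_B = wL/2 = (-2)·12/2 = -12 kN
Load 2 — applied couple M₀=14 kN·m at a=4 m (b=L-a=8):
  R_A = M₀/L = 14/12 = 7/6 kN
  R_B = -M₀/L = -14/12 = -7/6 kN
Load 3 — point force P=-4 kN at a=24/5 m (b=L-a=36/5):
  R_A = Pb/L = (-4)·(36/5)/12 = -12/5 kN
  R_B = Pa/L = (-4)·(24/5)/12 = -8/5 kN
Load 4 — point force P=-8 kN at a=3 m (b=L-a=9):
  R_A = Pb/L = (-8)·9/12 = -6 kN
  R_B = Pa/L = (-8)·3/12 = -2 kN
Superposition: R_A = -577/30 kN, R_B = -503/30 kN

R_A = -577/30 kN, R_B = -503/30 kN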